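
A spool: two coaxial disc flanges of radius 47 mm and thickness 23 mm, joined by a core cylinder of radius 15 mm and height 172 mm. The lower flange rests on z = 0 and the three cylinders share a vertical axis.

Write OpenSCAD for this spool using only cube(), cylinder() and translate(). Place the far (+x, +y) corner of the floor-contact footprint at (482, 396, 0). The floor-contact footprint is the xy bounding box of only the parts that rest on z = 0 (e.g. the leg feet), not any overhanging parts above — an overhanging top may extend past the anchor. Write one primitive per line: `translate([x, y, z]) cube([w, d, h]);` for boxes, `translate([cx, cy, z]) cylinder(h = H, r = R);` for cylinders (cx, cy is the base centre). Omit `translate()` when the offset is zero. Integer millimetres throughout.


translate([435, 349, 0]) cylinder(h = 23, r = 47);
translate([435, 349, 23]) cylinder(h = 172, r = 15);
translate([435, 349, 195]) cylinder(h = 23, r = 47);


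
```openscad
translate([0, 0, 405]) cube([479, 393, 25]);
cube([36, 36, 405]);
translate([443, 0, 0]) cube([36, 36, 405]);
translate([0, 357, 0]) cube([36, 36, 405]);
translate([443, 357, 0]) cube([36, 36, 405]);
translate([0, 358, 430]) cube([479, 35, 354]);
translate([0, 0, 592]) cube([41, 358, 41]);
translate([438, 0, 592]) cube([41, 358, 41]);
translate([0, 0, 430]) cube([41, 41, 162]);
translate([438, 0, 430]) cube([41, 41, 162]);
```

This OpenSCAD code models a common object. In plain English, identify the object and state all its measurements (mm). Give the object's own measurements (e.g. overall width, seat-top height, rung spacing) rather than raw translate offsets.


A chair. The seat is a 479×393×25 mm slab with its top at z = 430 mm, on four 36×36 mm corner legs (flush with the seat edges, standing on z = 0). A flat backrest 35 mm thick, 354 mm tall, spans the full seat width and rises from the seat top along its +y edge, rear face flush with the rear of the seat. Two armrests of 41×41 mm section run along each side from the seat's front edge to the front of the backrest, top faces 203 mm above the seat top and outer faces flush with the seat's x-edges; a 41×41 mm post under the front of each armrest stands on the seat at the front corner.


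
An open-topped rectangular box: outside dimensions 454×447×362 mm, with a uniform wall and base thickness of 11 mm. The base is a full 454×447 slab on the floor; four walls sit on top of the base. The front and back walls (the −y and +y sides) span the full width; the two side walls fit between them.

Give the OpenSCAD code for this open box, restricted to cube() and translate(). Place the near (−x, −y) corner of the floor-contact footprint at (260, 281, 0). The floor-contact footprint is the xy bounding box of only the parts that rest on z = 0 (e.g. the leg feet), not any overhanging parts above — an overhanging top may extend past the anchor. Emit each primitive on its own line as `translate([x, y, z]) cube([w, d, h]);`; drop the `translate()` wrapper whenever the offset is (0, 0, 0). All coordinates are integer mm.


translate([260, 281, 0]) cube([454, 447, 11]);
translate([260, 281, 11]) cube([454, 11, 351]);
translate([260, 717, 11]) cube([454, 11, 351]);
translate([260, 292, 11]) cube([11, 425, 351]);
translate([703, 292, 11]) cube([11, 425, 351]);


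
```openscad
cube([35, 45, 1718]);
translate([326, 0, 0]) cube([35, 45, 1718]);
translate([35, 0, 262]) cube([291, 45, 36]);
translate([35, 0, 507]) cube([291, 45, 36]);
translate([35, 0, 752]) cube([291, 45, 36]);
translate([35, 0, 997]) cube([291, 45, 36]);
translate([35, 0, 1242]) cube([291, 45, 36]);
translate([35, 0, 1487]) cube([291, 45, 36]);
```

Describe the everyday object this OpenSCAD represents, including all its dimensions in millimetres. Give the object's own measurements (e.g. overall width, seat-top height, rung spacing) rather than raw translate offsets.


A straight ladder. Two 35×45 mm vertical rails, 1718 mm tall, stand 361 mm apart (outside-to-outside) with their front faces coplanar on the −y side. 6 rungs, each 45 mm deep and 36 mm tall, span between the inner faces of the rails, front faces flush with the rails. The lowest rung's underside is at z = 262 mm and rungs are spaced 245 mm apart (underside to underside).


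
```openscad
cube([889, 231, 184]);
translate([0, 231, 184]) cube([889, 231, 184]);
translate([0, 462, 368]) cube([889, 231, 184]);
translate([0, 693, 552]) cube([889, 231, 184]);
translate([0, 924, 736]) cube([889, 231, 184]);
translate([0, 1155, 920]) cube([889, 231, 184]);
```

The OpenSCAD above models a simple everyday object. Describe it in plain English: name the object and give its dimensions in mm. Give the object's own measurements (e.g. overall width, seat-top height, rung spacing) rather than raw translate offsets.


A straight staircase of 6 solid steps. Each step is 889 mm wide (x), 231 mm deep (y, the going) and 184 mm tall (the rise). The first step rests on the floor; each subsequent step sits one going further in +y and one rise higher in +z, directly behind and above the previous step with no overlap.


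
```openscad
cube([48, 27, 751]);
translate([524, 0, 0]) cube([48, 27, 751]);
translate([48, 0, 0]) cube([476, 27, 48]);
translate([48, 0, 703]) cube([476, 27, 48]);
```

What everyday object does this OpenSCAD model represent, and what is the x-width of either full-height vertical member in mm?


A picture frame. The border width is 48 mm.

Four thin pieces enclosing a rectangular opening — a picture frame. The two full-height stiles are 751 mm tall; the top rail sits at z = 703 and is 48 mm tall, so the border above the opening is 751 − 703 = 48 mm, matching the stile x-width.


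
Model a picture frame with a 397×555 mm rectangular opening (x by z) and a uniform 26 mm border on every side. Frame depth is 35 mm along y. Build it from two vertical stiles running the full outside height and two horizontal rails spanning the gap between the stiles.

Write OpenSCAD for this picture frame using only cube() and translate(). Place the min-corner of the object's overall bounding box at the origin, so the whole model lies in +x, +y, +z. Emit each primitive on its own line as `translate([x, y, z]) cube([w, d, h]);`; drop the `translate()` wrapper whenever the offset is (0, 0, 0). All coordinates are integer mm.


cube([26, 35, 607]);
translate([423, 0, 0]) cube([26, 35, 607]);
translate([26, 0, 0]) cube([397, 35, 26]);
translate([26, 0, 581]) cube([397, 35, 26]);


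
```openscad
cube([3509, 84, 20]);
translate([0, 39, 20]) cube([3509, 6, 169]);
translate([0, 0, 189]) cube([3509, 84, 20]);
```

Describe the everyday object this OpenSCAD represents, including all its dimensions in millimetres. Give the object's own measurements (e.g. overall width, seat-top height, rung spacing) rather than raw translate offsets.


An I-beam lying along x, 3509 mm long. Overall section height 209 mm. Two flanges 84 mm wide (y) and 20 mm thick, one on the floor and one at the top; a web 6 mm thick runs between them, centred on the flange width.


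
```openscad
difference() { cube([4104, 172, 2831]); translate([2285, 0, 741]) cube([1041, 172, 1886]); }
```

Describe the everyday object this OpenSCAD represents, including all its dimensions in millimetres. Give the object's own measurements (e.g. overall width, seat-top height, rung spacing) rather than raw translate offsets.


A wall 4104 mm long (x), 172 mm thick (y), 2831 mm tall, with a rectangular window opening cut through it. The opening is 1041 mm wide and 1886 mm tall; its sill is at z = 741 mm and its near (−x) edge is 2285 mm from the wall's −x end. The opening passes through the full wall thickness.


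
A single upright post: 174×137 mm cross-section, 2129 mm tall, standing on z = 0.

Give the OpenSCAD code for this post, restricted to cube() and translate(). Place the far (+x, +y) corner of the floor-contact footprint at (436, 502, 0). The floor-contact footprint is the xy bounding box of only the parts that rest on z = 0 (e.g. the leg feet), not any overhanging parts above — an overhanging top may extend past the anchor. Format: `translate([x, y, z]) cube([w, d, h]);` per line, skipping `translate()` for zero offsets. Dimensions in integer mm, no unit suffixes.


translate([262, 365, 0]) cube([174, 137, 2129]);


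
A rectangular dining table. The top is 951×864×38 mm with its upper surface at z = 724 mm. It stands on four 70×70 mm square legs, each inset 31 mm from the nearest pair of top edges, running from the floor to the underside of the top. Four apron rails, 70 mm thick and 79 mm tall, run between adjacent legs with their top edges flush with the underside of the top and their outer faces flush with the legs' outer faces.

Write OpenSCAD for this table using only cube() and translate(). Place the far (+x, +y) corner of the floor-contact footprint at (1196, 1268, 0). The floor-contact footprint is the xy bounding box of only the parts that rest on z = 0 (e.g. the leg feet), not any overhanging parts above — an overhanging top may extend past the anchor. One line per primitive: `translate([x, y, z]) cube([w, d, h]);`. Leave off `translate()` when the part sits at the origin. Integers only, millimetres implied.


translate([276, 435, 686]) cube([951, 864, 38]);
translate([307, 466, 0]) cube([70, 70, 686]);
translate([1126, 466, 0]) cube([70, 70, 686]);
translate([307, 1198, 0]) cube([70, 70, 686]);
translate([1126, 1198, 0]) cube([70, 70, 686]);
translate([377, 466, 607]) cube([749, 70, 79]);
translate([377, 1198, 607]) cube([749, 70, 79]);
translate([307, 536, 607]) cube([70, 662, 79]);
translate([1126, 536, 607]) cube([70, 662, 79]);


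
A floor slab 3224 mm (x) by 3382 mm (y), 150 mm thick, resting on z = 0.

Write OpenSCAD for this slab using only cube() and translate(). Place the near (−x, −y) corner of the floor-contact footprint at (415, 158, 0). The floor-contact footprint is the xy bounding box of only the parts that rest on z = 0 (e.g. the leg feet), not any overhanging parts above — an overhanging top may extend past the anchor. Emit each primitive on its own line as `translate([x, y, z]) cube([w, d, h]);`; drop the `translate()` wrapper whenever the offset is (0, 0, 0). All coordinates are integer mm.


translate([415, 158, 0]) cube([3224, 3382, 150]);


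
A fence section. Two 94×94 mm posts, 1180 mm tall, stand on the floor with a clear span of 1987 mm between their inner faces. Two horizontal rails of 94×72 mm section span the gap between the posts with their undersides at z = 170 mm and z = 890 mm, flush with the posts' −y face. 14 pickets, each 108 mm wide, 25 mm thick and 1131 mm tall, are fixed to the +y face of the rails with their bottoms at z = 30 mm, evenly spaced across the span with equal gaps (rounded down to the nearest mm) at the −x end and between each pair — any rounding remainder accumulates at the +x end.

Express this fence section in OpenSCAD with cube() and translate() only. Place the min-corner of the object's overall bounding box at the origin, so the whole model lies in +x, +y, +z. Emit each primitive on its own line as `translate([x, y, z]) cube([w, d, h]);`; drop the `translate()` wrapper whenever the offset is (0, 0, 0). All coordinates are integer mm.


cube([94, 94, 1180]);
translate([2081, 0, 0]) cube([94, 94, 1180]);
translate([94, 0, 170]) cube([1987, 94, 72]);
translate([94, 0, 890]) cube([1987, 94, 72]);
translate([125, 94, 30]) cube([108, 25, 1131]);
translate([264, 94, 30]) cube([108, 25, 1131]);
translate([403, 94, 30]) cube([108, 25, 1131]);
translate([542, 94, 30]) cube([108, 25, 1131]);
translate([681, 94, 30]) cube([108, 25, 1131]);
translate([820, 94, 30]) cube([108, 25, 1131]);
translate([959, 94, 30]) cube([108, 25, 1131]);
translate([1098, 94, 30]) cube([108, 25, 1131]);
translate([1237, 94, 30]) cube([108, 25, 1131]);
translate([1376, 94, 30]) cube([108, 25, 1131]);
translate([1515, 94, 30]) cube([108, 25, 1131]);
translate([1654, 94, 30]) cube([108, 25, 1131]);
translate([1793, 94, 30]) cube([108, 25, 1131]);
translate([1932, 94, 30]) cube([108, 25, 1131]);


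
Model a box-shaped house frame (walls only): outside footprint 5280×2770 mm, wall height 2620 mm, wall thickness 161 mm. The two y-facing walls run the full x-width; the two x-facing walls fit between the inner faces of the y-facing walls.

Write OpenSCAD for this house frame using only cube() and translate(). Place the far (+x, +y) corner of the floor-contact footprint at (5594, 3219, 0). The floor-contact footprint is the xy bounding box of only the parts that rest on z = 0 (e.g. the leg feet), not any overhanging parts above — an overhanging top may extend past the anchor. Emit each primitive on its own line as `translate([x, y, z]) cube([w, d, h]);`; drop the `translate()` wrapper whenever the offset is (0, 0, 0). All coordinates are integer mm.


translate([314, 449, 0]) cube([5280, 161, 2620]);
translate([314, 3058, 0]) cube([5280, 161, 2620]);
translate([314, 610, 0]) cube([161, 2448, 2620]);
translate([5433, 610, 0]) cube([161, 2448, 2620]);


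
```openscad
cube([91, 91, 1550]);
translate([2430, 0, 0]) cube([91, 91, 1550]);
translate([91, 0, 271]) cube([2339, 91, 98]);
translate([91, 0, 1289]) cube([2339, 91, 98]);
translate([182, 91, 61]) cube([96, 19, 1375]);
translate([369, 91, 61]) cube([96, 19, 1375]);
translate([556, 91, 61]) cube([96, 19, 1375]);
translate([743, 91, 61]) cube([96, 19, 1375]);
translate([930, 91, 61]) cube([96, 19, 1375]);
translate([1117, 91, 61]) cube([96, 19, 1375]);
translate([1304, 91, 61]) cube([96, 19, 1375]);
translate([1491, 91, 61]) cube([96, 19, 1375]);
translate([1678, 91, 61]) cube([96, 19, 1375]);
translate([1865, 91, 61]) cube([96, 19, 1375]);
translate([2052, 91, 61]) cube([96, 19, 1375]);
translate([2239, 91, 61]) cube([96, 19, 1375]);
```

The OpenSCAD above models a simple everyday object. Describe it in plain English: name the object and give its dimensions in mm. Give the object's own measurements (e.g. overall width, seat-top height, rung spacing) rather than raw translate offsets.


A fence section. Two 91×91 mm posts, 1550 mm tall, stand on the floor with a clear span of 2339 mm between their inner faces. Two horizontal rails of 91×98 mm section span the gap between the posts with their undersides at z = 271 mm and z = 1289 mm, flush with the posts' −y face. 12 pickets, each 96 mm wide, 19 mm thick and 1375 mm tall, are fixed to the +y face of the rails with their bottoms at z = 61 mm, spaced across the span with a 91 mm gap after the −x post and between neighbouring pickets, with 95 mm left before the +x post.


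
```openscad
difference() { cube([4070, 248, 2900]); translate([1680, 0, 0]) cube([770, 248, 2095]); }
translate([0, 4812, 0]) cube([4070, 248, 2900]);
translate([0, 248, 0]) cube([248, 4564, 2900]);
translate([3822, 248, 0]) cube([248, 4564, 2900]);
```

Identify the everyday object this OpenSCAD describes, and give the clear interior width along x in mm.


A single room. The interior width is 3574 mm.

Four walls enclosing a rectangle with a door in the front wall — a room. Outside width 4070 minus two 248 mm walls gives 3574 mm.


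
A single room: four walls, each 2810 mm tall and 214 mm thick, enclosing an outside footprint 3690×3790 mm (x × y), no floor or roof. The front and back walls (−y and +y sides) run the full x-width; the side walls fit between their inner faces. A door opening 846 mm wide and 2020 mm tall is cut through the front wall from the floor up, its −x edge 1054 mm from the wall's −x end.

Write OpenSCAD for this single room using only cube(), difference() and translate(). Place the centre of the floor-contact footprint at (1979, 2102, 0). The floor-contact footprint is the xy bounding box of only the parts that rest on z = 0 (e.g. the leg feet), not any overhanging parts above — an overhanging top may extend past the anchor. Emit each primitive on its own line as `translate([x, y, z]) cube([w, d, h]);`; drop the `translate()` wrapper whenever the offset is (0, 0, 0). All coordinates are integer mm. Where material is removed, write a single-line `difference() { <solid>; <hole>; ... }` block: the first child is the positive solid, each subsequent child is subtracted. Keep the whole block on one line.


difference() { translate([134, 207, 0]) cube([3690, 214, 2810]); translate([1188, 207, 0]) cube([846, 214, 2020]); }
translate([134, 3783, 0]) cube([3690, 214, 2810]);
translate([134, 421, 0]) cube([214, 3362, 2810]);
translate([3610, 421, 0]) cube([214, 3362, 2810]);


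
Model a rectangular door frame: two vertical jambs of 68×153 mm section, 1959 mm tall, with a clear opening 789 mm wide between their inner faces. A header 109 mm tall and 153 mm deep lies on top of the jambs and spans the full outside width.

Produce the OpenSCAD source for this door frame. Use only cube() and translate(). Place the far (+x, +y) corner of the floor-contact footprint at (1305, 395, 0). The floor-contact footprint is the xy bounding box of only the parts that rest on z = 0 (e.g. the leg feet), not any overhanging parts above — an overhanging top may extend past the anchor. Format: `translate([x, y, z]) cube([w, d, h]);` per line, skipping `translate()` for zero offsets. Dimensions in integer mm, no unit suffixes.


translate([380, 242, 0]) cube([68, 153, 1959]);
translate([1237, 242, 0]) cube([68, 153, 1959]);
translate([380, 242, 1959]) cube([925, 153, 109]);


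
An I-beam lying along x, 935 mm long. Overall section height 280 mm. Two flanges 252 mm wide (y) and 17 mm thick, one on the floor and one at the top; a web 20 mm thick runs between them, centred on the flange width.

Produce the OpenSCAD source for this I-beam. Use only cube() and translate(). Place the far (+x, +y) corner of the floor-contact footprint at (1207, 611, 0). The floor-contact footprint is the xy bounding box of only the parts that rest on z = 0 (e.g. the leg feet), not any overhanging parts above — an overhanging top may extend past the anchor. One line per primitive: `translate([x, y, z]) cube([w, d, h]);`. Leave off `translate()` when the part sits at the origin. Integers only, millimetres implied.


translate([272, 359, 0]) cube([935, 252, 17]);
translate([272, 475, 17]) cube([935, 20, 246]);
translate([272, 359, 263]) cube([935, 252, 17]);


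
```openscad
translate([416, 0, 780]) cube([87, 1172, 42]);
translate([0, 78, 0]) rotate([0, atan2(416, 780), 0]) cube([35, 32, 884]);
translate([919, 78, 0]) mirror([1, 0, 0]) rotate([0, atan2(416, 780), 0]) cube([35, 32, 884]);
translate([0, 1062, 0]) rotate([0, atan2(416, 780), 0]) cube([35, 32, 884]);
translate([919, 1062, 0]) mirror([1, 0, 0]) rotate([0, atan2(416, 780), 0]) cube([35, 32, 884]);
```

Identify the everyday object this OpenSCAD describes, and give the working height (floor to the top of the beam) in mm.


A sawhorse. The overall height is 822 mm.

A beam across two mirrored pairs of raked legs — a sawhorse. The beam's underside is at z = 780 (matching the legs' vertical rise in atan2(416, 780)) and the beam is 42 mm tall, so its top is at 780 + 42 = 822 mm. The raked legs top out at the beam's underside, so that is the highest point.


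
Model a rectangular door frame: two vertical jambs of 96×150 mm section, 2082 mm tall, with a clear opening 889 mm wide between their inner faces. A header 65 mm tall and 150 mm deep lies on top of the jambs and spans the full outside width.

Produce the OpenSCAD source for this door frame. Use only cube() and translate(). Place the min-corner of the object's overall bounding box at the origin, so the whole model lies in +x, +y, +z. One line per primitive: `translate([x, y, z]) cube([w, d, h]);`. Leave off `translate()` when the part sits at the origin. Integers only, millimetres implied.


cube([96, 150, 2082]);
translate([985, 0, 0]) cube([96, 150, 2082]);
translate([0, 0, 2082]) cube([1081, 150, 65]);


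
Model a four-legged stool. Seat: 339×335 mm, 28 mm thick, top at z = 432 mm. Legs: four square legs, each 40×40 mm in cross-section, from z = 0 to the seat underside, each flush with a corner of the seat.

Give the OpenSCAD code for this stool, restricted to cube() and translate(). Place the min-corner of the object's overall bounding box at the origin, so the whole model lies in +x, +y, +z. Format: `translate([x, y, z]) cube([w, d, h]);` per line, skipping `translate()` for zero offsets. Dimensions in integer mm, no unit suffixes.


translate([0, 0, 404]) cube([339, 335, 28]);
cube([40, 40, 404]);
translate([299, 0, 0]) cube([40, 40, 404]);
translate([0, 295, 0]) cube([40, 40, 404]);
translate([299, 295, 0]) cube([40, 40, 404]);


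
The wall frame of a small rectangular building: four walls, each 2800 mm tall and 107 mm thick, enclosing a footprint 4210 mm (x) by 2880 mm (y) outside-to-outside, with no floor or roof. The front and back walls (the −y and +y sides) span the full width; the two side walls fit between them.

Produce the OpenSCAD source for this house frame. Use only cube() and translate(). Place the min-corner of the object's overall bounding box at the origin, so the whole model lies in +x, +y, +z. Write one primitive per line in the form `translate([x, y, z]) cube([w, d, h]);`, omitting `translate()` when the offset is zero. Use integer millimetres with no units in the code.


cube([4210, 107, 2800]);
translate([0, 2773, 0]) cube([4210, 107, 2800]);
translate([0, 107, 0]) cube([107, 2666, 2800]);
translate([4103, 107, 0]) cube([107, 2666, 2800]);


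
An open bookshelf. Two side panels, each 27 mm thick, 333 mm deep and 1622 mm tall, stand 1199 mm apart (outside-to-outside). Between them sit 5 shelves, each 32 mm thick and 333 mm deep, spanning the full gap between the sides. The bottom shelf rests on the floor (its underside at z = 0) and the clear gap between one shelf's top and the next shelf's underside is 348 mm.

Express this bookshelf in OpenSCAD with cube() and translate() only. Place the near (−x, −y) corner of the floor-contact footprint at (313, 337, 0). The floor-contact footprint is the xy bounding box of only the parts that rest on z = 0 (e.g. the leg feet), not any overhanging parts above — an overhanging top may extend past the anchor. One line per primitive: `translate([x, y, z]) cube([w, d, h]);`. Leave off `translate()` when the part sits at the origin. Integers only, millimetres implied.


translate([313, 337, 0]) cube([27, 333, 1622]);
translate([1485, 337, 0]) cube([27, 333, 1622]);
translate([340, 337, 0]) cube([1145, 333, 32]);
translate([340, 337, 380]) cube([1145, 333, 32]);
translate([340, 337, 760]) cube([1145, 333, 32]);
translate([340, 337, 1140]) cube([1145, 333, 32]);
translate([340, 337, 1520]) cube([1145, 333, 32]);


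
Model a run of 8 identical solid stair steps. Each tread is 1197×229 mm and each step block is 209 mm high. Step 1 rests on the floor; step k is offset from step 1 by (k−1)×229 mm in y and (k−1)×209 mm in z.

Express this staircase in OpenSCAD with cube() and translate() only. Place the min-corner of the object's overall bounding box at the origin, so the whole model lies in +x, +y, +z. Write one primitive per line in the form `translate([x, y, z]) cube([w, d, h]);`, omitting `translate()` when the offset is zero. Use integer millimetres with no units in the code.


cube([1197, 229, 209]);
translate([0, 229, 209]) cube([1197, 229, 209]);
translate([0, 458, 418]) cube([1197, 229, 209]);
translate([0, 687, 627]) cube([1197, 229, 209]);
translate([0, 916, 836]) cube([1197, 229, 209]);
translate([0, 1145, 1045]) cube([1197, 229, 209]);
translate([0, 1374, 1254]) cube([1197, 229, 209]);
translate([0, 1603, 1463]) cube([1197, 229, 209]);


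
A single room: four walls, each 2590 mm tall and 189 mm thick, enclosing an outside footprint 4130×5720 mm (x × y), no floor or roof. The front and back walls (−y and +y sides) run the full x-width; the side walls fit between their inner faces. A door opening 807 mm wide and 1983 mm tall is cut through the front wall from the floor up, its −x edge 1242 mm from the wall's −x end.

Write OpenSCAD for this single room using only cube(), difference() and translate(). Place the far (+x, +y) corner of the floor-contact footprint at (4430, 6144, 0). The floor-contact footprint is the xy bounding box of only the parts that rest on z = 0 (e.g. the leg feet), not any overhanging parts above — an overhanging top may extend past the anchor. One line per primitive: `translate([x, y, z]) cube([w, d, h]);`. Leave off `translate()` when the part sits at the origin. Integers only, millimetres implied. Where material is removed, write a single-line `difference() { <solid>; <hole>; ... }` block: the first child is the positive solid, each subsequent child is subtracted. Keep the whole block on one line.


difference() { translate([300, 424, 0]) cube([4130, 189, 2590]); translate([1542, 424, 0]) cube([807, 189, 1983]); }
translate([300, 5955, 0]) cube([4130, 189, 2590]);
translate([300, 613, 0]) cube([189, 5342, 2590]);
translate([4241, 613, 0]) cube([189, 5342, 2590]);


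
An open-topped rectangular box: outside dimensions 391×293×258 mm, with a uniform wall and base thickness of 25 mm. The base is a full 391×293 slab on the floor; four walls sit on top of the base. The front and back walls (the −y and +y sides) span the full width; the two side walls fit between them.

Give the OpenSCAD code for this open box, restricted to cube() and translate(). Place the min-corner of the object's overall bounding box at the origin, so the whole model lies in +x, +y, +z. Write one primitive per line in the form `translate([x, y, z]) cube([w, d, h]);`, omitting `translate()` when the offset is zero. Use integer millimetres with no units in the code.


cube([391, 293, 25]);
translate([0, 0, 25]) cube([391, 25, 233]);
translate([0, 268, 25]) cube([391, 25, 233]);
translate([0, 25, 25]) cube([25, 243, 233]);
translate([366, 25, 25]) cube([25, 243, 233]);


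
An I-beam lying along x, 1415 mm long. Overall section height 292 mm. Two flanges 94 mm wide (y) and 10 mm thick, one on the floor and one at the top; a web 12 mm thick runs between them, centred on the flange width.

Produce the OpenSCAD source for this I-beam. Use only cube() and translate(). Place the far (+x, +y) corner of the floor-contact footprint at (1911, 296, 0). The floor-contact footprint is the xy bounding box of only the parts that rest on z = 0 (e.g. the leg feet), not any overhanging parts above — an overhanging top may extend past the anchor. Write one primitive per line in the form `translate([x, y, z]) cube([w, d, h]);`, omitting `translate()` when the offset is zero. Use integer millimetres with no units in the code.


translate([496, 202, 0]) cube([1415, 94, 10]);
translate([496, 243, 10]) cube([1415, 12, 272]);
translate([496, 202, 282]) cube([1415, 94, 10]);


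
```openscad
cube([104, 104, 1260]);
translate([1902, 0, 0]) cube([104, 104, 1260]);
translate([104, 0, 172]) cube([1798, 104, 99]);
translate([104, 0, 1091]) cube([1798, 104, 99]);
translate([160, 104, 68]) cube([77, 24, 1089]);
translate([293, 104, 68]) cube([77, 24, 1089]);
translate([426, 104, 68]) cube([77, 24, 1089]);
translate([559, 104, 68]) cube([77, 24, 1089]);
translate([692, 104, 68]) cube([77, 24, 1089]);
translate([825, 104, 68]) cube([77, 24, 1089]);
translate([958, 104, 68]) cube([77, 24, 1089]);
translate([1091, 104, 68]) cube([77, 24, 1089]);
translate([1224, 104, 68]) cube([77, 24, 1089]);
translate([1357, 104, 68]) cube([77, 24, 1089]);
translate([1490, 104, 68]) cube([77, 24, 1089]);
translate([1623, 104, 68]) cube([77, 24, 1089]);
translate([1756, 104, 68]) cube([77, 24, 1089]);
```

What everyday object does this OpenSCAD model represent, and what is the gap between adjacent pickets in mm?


A fence section. The picket gap is 56 mm.

Two posts, two rails, 13 pickets — a fence section. Span 1798 mm holds 13 pickets of 77 mm with 14 equal gaps: ⌊(1798 − 13·77) / 14⌋ = 56 mm.


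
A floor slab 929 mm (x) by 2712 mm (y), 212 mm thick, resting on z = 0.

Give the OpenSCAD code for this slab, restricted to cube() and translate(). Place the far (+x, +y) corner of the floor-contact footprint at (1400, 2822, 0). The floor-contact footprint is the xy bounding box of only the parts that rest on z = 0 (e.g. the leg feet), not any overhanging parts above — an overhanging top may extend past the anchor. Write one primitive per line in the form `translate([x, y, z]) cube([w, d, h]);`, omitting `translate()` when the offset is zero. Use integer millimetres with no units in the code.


translate([471, 110, 0]) cube([929, 2712, 212]);


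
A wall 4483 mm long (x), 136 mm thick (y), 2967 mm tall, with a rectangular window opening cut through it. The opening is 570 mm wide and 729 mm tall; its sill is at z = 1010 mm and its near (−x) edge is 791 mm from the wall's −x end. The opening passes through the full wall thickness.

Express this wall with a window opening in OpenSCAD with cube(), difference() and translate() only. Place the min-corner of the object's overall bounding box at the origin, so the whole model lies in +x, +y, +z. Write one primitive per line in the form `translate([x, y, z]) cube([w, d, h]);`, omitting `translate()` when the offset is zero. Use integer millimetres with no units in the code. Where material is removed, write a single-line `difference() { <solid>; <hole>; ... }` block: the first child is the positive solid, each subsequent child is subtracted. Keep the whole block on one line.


difference() { cube([4483, 136, 2967]); translate([791, 0, 1010]) cube([570, 136, 729]); }


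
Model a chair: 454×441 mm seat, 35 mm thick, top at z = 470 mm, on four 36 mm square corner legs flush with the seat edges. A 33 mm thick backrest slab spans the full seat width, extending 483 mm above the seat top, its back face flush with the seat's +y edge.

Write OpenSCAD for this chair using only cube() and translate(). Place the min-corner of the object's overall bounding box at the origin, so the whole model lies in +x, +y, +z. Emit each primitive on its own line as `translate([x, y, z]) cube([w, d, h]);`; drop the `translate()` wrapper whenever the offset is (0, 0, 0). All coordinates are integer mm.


translate([0, 0, 435]) cube([454, 441, 35]);
cube([36, 36, 435]);
translate([418, 0, 0]) cube([36, 36, 435]);
translate([0, 405, 0]) cube([36, 36, 435]);
translate([418, 405, 0]) cube([36, 36, 435]);
translate([0, 408, 470]) cube([454, 33, 483]);


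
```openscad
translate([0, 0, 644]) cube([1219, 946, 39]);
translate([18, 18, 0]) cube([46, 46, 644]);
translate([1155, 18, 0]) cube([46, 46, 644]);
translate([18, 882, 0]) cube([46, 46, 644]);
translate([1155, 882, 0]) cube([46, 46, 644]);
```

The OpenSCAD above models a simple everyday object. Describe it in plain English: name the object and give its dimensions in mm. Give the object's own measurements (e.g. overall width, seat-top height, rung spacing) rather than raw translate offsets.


A rectangular dining table. The top is 1219×946×39 mm with its upper surface at z = 683 mm. It stands on four 46×46 mm square legs, each inset 18 mm from the nearest pair of top edges, running from the floor to the underside of the top.


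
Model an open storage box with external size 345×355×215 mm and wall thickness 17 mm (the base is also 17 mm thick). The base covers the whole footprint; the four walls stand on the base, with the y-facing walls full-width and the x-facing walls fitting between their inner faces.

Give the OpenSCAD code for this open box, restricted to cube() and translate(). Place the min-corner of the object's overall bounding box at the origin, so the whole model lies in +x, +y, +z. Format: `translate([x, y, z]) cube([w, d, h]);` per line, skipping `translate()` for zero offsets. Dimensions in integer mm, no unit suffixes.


cube([345, 355, 17]);
translate([0, 0, 17]) cube([345, 17, 198]);
translate([0, 338, 17]) cube([345, 17, 198]);
translate([0, 17, 17]) cube([17, 321, 198]);
translate([328, 17, 17]) cube([17, 321, 198]);


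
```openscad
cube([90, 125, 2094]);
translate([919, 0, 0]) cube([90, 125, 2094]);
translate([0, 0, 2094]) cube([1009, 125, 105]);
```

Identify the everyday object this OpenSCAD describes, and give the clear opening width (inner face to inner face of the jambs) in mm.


A door frame. The clear opening width is 829 mm.

Two 2094 mm tall posts with a header on top — a door frame. The left jamb is 90 mm wide at x = 0; the right jamb starts at x = 919. The clear opening is 919 − 90 = 829 mm.


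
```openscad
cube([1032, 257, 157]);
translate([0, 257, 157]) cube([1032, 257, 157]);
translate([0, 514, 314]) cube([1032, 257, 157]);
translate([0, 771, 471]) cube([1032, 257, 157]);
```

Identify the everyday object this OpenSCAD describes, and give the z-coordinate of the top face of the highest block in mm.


A staircase. The total rise is 628 mm.

4 identical blocks, each offset up and back from the previous — a staircase. Each step is 157 mm tall and there are 4 of them, so the total rise is 4 × 157 = 628 mm.


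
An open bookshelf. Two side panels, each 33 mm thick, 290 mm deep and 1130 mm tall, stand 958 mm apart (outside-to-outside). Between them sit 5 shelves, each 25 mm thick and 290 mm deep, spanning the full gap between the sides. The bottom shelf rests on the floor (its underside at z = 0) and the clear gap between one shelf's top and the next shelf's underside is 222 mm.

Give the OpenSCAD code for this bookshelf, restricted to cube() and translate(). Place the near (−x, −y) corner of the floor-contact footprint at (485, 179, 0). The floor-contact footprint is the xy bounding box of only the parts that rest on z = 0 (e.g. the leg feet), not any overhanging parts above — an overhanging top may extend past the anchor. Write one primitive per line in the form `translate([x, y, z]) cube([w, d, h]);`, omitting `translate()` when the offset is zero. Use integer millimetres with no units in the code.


translate([485, 179, 0]) cube([33, 290, 1130]);
translate([1410, 179, 0]) cube([33, 290, 1130]);
translate([518, 179, 0]) cube([892, 290, 25]);
translate([518, 179, 247]) cube([892, 290, 25]);
translate([518, 179, 494]) cube([892, 290, 25]);
translate([518, 179, 741]) cube([892, 290, 25]);
translate([518, 179, 988]) cube([892, 290, 25]);


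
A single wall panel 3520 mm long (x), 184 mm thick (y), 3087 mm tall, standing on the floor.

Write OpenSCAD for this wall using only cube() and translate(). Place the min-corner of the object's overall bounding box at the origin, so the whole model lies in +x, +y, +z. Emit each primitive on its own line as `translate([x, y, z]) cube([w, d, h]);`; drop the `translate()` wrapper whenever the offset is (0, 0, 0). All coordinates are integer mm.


cube([3520, 184, 3087]);


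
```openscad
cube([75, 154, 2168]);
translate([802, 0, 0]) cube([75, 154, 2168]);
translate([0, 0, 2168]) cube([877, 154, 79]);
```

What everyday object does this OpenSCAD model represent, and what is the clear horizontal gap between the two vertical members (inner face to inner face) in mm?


A door frame. The clear opening width is 727 mm.

Two 2168 mm tall posts with a header on top — a door frame. The left jamb is 75 mm wide at x = 0; the right jamb starts at x = 802. The clear opening is 802 − 75 = 727 mm.


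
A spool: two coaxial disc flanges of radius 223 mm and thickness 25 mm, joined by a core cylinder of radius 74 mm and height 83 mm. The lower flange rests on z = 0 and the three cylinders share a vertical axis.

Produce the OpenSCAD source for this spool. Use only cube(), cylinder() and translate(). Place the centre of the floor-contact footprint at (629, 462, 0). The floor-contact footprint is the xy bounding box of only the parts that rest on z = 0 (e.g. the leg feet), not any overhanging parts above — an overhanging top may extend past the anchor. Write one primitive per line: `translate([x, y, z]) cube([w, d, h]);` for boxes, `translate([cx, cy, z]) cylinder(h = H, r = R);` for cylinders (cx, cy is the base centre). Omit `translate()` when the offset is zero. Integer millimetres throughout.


translate([629, 462, 0]) cylinder(h = 25, r = 223);
translate([629, 462, 25]) cylinder(h = 83, r = 74);
translate([629, 462, 108]) cylinder(h = 25, r = 223);


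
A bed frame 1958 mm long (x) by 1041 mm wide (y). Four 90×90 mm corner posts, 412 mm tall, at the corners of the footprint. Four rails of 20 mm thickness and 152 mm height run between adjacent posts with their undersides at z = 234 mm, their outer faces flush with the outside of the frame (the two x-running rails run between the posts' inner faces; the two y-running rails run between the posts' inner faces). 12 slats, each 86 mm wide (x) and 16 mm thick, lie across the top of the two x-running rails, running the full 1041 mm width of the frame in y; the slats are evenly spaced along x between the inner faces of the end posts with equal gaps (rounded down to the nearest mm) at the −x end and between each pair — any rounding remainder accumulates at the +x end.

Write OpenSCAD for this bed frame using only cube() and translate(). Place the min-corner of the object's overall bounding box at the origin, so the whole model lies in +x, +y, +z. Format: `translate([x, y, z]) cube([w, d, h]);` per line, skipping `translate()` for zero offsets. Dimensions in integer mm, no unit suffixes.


// slat z = rail_z + rail_h = 234 + 152 = 386
// slat gap = ⌊(1778 − 12·86) / 13⌋ = 57
cube([90, 90, 412]);
translate([0, 951, 0]) cube([90, 90, 412]);
translate([1868, 0, 0]) cube([90, 90, 412]);
translate([1868, 951, 0]) cube([90, 90, 412]);
translate([90, 0, 234]) cube([1778, 20, 152]);
translate([90, 1021, 234]) cube([1778, 20, 152]);
translate([0, 90, 234]) cube([20, 861, 152]);
translate([1938, 90, 234]) cube([20, 861, 152]);
translate([147, 0, 386]) cube([86, 1041, 16]);
translate([290, 0, 386]) cube([86, 1041, 16]);
translate([433, 0, 386]) cube([86, 1041, 16]);
translate([576, 0, 386]) cube([86, 1041, 16]);
translate([719, 0, 386]) cube([86, 1041, 16]);
translate([862, 0, 386]) cube([86, 1041, 16]);
translate([1005, 0, 386]) cube([86, 1041, 16]);
translate([1148, 0, 386]) cube([86, 1041, 16]);
translate([1291, 0, 386]) cube([86, 1041, 16]);
translate([1434, 0, 386]) cube([86, 1041, 16]);
translate([1577, 0, 386]) cube([86, 1041, 16]);
translate([1720, 0, 386]) cube([86, 1041, 16]);


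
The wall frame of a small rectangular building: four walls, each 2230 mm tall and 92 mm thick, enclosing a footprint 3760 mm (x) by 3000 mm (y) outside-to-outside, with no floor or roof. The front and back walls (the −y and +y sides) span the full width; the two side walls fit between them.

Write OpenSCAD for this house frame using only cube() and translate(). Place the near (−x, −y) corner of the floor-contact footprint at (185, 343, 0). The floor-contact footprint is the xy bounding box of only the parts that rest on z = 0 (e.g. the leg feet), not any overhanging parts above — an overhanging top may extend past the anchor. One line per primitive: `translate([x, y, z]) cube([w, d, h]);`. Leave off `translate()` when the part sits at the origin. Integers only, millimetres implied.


translate([185, 343, 0]) cube([3760, 92, 2230]);
translate([185, 3251, 0]) cube([3760, 92, 2230]);
translate([185, 435, 0]) cube([92, 2816, 2230]);
translate([3853, 435, 0]) cube([92, 2816, 2230]);


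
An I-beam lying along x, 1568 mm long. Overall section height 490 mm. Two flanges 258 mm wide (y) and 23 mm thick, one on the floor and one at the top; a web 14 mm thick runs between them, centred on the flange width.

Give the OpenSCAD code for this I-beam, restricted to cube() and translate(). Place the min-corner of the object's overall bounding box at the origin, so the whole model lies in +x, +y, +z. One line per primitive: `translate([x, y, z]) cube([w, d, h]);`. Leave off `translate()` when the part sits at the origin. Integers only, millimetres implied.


cube([1568, 258, 23]);
translate([0, 122, 23]) cube([1568, 14, 444]);
translate([0, 0, 467]) cube([1568, 258, 23]);


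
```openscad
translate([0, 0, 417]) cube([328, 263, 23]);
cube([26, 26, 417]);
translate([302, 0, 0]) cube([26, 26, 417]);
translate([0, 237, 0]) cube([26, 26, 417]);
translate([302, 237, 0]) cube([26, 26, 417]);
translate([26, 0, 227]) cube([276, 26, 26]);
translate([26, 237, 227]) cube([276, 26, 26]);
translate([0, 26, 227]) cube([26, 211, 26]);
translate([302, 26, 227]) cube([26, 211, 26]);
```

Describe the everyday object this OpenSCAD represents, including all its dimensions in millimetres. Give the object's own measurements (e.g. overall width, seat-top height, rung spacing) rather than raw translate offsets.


A four-legged stool. The seat is a 328×263×23 mm slab whose top surface is at z = 440 mm; four square legs, each 26×26 mm in cross-section, run from the floor (z = 0) to the underside of the seat, each flush with a corner of the seat. Four stretchers, 26 mm wide and 26 mm tall, connect adjacent legs with their undersides at z = 227 mm, each running between the inner faces of the legs it joins and aligned with the legs' outer faces on the other axis.
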